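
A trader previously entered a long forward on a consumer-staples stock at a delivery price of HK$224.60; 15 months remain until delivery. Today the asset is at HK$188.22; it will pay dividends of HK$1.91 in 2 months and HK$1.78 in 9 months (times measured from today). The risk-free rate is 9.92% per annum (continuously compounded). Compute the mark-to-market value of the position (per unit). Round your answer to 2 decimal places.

-HK$13.72

PV(remaining dividends) I = 1.91·e^(−0.0992·2/12) + 1.78·e^(−0.0992·9/12) = 3.5311
Current forward F = (S − I)·e^(rT) = (188.22 − 3.5311)·e^(0.0992·15/12) = 184.6889 × 1.132016 = 209.0708
Value (long) = (F − K)·e^(−rT) = (209.0708 − 224.60) × 0.883380 = -13.7182
Value = -HK$13.72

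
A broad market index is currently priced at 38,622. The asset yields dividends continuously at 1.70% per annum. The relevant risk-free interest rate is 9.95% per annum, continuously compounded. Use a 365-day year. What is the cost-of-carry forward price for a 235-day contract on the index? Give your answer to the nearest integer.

40,729

F = S·e^((r − q)T) = 38622 · e^((0.0995 − 0.0170) × 235/365)
= 38622 · e^0.053116 = 38622 × 1.054552
F = 40,729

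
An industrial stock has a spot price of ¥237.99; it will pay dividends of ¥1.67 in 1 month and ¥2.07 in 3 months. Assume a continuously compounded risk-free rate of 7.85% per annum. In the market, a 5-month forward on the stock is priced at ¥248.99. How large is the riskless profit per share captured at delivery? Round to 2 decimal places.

PV(dividends) I = 1.67·e^(−0.0785·1/12) + 2.07·e^(−0.0785·3/12) = 3.6889
Fair forward F* = (S − I)·e^(rT) = (237.99 − 3.6889)·e^0.032708 = 234.3011 × 1.033249 = 242.0914
Market ¥248.99 > fair 242.0914: forward overpriced → cash-and-carry (borrow at r, buy the stock and collect the dividends, short the forward).
Profit at T = |F_mkt − F*| = |248.99 − 242.0914| = ¥6.90 per share

¥6.90 per share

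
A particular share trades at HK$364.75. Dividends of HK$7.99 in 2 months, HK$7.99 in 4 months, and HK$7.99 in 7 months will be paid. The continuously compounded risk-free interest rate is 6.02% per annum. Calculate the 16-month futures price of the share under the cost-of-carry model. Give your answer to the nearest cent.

PV(dividends) I = 7.99·e^(−0.0602·2/12) + 7.99·e^(−0.0602·4/12) + 7.99·e^(−0.0602·7/12)
I = 7.9102 + 7.8313 + 7.7143 = 23.4558
F = (S − I)·e^(rT) = (364.75 − 23.4558) · e^(0.0602·16/12)
= 341.2942 · e^0.080267 = 341.2942 × 1.083576 = HK$369.82

HK$369.82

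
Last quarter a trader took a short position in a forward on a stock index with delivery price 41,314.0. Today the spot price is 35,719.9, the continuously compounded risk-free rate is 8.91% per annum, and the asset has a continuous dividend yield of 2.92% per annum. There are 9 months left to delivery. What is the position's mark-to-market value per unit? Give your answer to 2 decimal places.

3697.28

Current fair forward for the remaining 9 months: F = S·e^((r − q)·T), (r − q) = 0.0891 − 0.0292 = 0.0599
F = 35719.9 · e^(0.0599 × 9/12) = 35719.9 × 1.04594941 = 37361.2083
Value of long forward = (F − K)·e^(−rT) = (37361.2083 − 41314.0) · e^(−0.0891·9/12)
= -3952.7917 × 0.93535887 = -3697.28
Short position value = −(long value) = 3697.28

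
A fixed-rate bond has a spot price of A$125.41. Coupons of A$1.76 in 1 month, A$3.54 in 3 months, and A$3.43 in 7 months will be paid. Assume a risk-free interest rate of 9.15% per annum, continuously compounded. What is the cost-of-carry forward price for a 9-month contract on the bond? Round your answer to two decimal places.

A$125.26

PV(coupons) I = 1.76·e^(−0.0915·1/12) + 3.54·e^(−0.0915·3/12) + 3.43·e^(−0.0915·7/12)
I = 1.7466 + 3.4599 + 3.2517 = 8.4582
F = (S − I)·e^(rT) = (125.41 − 8.4582) · e^(0.0915·9/12)
= 116.9518 · e^0.068625 = 116.9518 × 1.071034 = A$125.26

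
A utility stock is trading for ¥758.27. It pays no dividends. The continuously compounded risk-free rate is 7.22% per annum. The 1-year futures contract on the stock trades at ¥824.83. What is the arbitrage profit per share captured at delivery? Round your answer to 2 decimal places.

Fair futures: F* = S·e^(carry·T), with carry = r = 0.0722
F* = 758.27 · e^(0.0722 × 1) = 758.27 · e^0.072200 = 758.27 × 1.074870 = ¥815.0417
Market ¥824.83 > fair ¥815.0417: forward overpriced → cash-and-carry (buy spot, short the forward).
At maturity, profit = |F_mkt − F*| = |824.83 − 815.0417| = ¥9.79 per share

¥9.79 per share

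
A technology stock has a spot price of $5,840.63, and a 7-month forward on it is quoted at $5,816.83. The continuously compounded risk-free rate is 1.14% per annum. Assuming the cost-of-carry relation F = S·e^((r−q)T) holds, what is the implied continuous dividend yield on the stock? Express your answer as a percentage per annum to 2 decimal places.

From F = S·e^((r−q)T): (r − q) = ln(F/S)/T
ln(5816.83/5840.63) = ln(0.995925) = -0.004083
(r − q) = -0.004083 / (7/12) = -0.006999
q = r − ln(F/S)/T = 0.0114 + 0.006999 = 0.018399
q = 1.84%

1.84%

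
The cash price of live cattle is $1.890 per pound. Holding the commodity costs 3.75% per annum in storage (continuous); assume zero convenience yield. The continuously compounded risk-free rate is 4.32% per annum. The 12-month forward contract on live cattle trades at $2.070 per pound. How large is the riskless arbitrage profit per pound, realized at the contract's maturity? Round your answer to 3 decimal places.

$0.021 per pound

Fair forward: F* = S·e^(carry·T), with carry = (r + u) = 0.0432 + 0.0375 = 0.0807
F* = 1.890 · e^(0.0807 × 12/12) = 1.890 · e^0.080700 = 1.890 × 1.084046 = $2.0488
Market $2.070 > fair $2.0488: forward overpriced → cash-and-carry (buy spot, short the forward).
At maturity, profit = |F_mkt − F*| = |2.070 − 2.0488| = $0.021 per pound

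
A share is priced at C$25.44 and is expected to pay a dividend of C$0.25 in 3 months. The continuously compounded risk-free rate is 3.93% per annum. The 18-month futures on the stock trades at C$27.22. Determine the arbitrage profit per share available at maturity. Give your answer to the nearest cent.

C$0.50 per share

PV(dividends) I = 0.25·e^(−0.0393·3/12) = 0.2476
Fair futures F* = (S − I)·e^(rT) = (25.44 − 0.2476)·e^0.058950 = 25.1924 × 1.060722 = 26.7221
Market C$27.22 > fair 26.7221: forward overpriced → cash-and-carry (borrow at r, buy the stock and collect the dividends, short the forward).
Profit at T = |F_mkt − F*| = |27.22 − 26.7221| = C$0.50 per share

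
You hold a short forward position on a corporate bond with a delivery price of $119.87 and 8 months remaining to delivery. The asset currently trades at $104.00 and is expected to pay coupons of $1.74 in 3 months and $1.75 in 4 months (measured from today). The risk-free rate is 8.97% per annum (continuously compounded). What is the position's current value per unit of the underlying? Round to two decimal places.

PV(remaining coupons) I = 1.74·e^(−0.0897·3/12) + 1.75·e^(−0.0897·4/12) = 3.3999
Current forward F = (S − I)·e^(rT) = (104.00 − 3.3999)·e^(0.0897·8/12) = 100.6001 × 1.061624 = 106.7995
Value (long) = (F − K)·e^(−rT) = (106.7995 − 119.87) × 0.941953 = -12.3118
Short position value = −(long value) = $12.31

$12.31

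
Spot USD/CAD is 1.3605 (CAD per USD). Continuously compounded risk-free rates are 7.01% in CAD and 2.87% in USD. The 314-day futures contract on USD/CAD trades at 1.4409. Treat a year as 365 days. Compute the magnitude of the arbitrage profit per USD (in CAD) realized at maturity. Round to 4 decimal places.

Fair futures: F* = S·e^(carry·T), with carry = (r_CAD − r_USD) = 0.0701 − 0.0287 = 0.0414
F* = 1.3605 · e^(0.0414 × 314/365) = 1.3605 · e^0.035615 = 1.3605 × 1.036257 = 1.4098
Market 1.4409 > fair 1.4098: forward overpriced → cash-and-carry (buy spot, short the forward).
At maturity, profit = |F_mkt − F*| = |1.4409 − 1.4098| = 0.0311 per USD (in CAD)

0.0311 per USD (in CAD)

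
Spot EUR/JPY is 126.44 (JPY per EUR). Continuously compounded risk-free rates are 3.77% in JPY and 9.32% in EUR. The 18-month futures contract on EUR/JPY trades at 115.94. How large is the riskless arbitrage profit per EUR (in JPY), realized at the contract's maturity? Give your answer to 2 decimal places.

0.40 per EUR (in JPY)

Fair futures: F* = S·e^(carry·T), with carry = (r_JPY − r_EUR) = 0.0377 − 0.0932 = -0.0555
F* = 126.44 · e^(-0.0555 × 18/12) = 126.44 · e^-0.083250 = 126.44 × 0.920121 = 116.3401
Market 115.94 < fair 116.3401: forward underpriced → reverse cash-and-carry (short spot, go long the forward).
At maturity, profit = |F_mkt − F*| = |115.94 − 116.3401| = 0.40 per EUR (in JPY)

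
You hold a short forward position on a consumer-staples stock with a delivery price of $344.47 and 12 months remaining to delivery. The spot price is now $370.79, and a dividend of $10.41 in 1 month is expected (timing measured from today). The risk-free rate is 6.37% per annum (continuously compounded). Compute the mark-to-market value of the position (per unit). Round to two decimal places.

PV(remaining dividends) I = 10.41·e^(−0.0637·1/12) = 10.3549
Current forward F = (S − I)·e^(rT) = (370.79 − 10.3549)·e^(0.0637·12/12) = 360.4351 × 1.065773 = 384.1420
Value (long) = (F − K)·e^(−rT) = (384.1420 − 344.47) × 0.938286 = 37.2237
Short position value = −(long value) = -$37.22

-$37.22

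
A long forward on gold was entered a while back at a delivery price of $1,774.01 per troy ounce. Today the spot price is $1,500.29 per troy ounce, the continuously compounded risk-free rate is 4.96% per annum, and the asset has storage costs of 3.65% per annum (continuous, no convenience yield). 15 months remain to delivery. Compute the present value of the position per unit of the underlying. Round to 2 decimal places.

Current fair forward for the remaining 15 months: F = S·e^((r + u)·T), (r + u) = 0.0496 + 0.0365 = 0.0861
F = 1500.29 · e^(0.0861 × 15/12) = 1500.29 × 1.11363006 = 1670.7680
Value of long forward = (F − K)·e^(−rT) = (1670.7680 − 1774.01) · e^(−0.0496·15/12)
= -103.2420 × 0.93988289 = -97.04

-$97.04 per troy ounce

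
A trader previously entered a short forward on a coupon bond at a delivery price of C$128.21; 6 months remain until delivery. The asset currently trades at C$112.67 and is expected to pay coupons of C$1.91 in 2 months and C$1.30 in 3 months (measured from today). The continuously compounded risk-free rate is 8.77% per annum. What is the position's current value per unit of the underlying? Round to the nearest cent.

PV(remaining coupons) I = 1.91·e^(−0.0877·2/12) + 1.30·e^(−0.0877·3/12) = 3.1541
Current forward F = (S − I)·e^(rT) = (112.67 − 3.1541)·e^(0.0877·6/12) = 109.5159 × 1.044826 = 114.4251
Value (long) = (F − K)·e^(−rT) = (114.4251 − 128.21) × 0.957098 = -13.1935
Short position value = −(long value) = C$13.19

C$13.19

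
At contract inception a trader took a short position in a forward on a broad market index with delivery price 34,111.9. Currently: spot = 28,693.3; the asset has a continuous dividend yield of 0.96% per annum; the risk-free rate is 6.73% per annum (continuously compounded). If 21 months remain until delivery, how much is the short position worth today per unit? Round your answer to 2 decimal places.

2106.65

Current fair forward for the remaining 21 months: F = S·e^((r − q)·T), (r − q) = 0.0673 − 0.0096 = 0.0577
F = 28693.3 · e^(0.0577 × 21/12) = 28693.3 × 1.10624899 = 31741.9341
Value of long forward = (F − K)·e^(−rT) = (31741.9341 − 34111.9) · e^(−0.0673·21/12)
= -2369.9659 × 0.88889603 = -2106.65
Short position value = −(long value) = 2106.65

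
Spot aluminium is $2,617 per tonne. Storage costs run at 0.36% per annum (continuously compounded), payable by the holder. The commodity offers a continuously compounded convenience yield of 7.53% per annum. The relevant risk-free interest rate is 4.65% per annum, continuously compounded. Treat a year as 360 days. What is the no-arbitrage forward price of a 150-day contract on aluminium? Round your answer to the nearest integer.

Net carry = r + u − y = 0.0465 + 0.0036 − 0.0753 = -0.0252
F = S·e^((r+u−y)T) = 2617 · e^(-0.0252 × 150/360) = 2617 · e^-0.010500
= 2617 × 0.989555 = $2,590 per tonne

$2,590 per tonne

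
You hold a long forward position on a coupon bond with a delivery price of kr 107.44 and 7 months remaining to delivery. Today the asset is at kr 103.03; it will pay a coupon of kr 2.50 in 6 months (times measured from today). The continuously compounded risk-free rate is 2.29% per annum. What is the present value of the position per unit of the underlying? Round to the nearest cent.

PV(remaining coupons) I = 2.50·e^(−0.0229·6/12) = 2.4715
Current forward F = (S − I)·e^(rT) = (103.03 − 2.4715)·e^(0.0229·7/12) = 100.5585 × 1.013448 = 101.9108
Value (long) = (F − K)·e^(−rT) = (101.9108 − 107.44) × 0.986730 = -5.4558
Value = -kr 5.46

-kr 5.46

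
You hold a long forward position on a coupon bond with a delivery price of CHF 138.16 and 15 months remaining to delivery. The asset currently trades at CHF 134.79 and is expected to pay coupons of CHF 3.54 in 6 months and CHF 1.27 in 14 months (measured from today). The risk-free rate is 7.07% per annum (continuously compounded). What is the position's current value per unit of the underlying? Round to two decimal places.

PV(remaining coupons) I = 3.54·e^(−0.0707·6/12) + 1.27·e^(−0.0707·14/12) = 4.5865
Current forward F = (S − I)·e^(rT) = (134.79 − 4.5865)·e^(0.0707·15/12) = 130.2035 × 1.092398 = 142.2340
Value (long) = (F − K)·e^(−rT) = (142.2340 − 138.16) × 0.915418 = 3.7294
Value = CHF 3.73

CHF 3.73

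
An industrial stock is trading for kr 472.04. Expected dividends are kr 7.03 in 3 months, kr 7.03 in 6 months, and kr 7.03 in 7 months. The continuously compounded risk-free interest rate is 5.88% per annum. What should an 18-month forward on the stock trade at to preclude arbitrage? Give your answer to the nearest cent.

PV(dividends) I = 7.03·e^(−0.0588·3/12) + 7.03·e^(−0.0588·6/12) + 7.03·e^(−0.0588·7/12)
I = 6.9274 + 6.8263 + 6.7930 = 20.5467
F = (S − I)·e^(rT) = (472.04 − 20.5467) · e^(0.0588·18/12)
= 451.4933 · e^0.088200 = 451.4933 × 1.092207 = kr 493.12

kr 493.12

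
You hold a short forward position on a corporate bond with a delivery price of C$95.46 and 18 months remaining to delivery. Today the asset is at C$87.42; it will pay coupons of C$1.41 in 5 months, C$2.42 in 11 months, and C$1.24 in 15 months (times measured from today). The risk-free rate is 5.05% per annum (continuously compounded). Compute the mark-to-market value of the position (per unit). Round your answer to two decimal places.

C$5.93

PV(remaining coupons) I = 1.41·e^(−0.0505·5/12) + 2.42·e^(−0.0505·11/12) + 1.24·e^(−0.0505·15/12) = 4.8553
Current forward F = (S − I)·e^(rT) = (87.42 − 4.8553)·e^(0.0505·18/12) = 82.5647 × 1.078693 = 89.0620
Value (long) = (F − K)·e^(−rT) = (89.0620 − 95.46) × 0.927048 = -5.9313
Short position value = −(long value) = C$5.93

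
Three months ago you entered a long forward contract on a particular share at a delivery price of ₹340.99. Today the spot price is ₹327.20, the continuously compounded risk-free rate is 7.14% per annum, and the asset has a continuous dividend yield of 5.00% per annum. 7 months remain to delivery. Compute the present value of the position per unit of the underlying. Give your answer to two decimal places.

-₹9.28

Current fair forward for the remaining 7 months: F = S·e^((r − q)·T), (r − q) = 0.0714 − 0.0500 = 0.0214
F = 327.20 · e^(0.0214 × 7/12) = 327.20 × 1.012562 = 331.3103
Value of long forward = (F − K)·e^(−rT) = (331.3103 − 340.99) · e^(−0.0714·7/12)
= -9.6797 × 0.959205 = -9.28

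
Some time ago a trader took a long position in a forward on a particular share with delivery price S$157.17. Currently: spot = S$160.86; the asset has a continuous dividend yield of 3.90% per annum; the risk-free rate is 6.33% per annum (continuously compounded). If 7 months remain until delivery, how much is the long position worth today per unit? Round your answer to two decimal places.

Current fair forward for the remaining 7 months: F = S·e^((r − q)·T), (r − q) = 0.0633 − 0.0390 = 0.0243
F = 160.86 · e^(0.0243 × 7/12) = 160.86 × 1.014276 = 163.1564
Value of long forward = (F − K)·e^(−rT) = (163.1564 − 157.17) · e^(−0.0633·7/12)
= 5.9864 × 0.963748 = 5.77

S$5.77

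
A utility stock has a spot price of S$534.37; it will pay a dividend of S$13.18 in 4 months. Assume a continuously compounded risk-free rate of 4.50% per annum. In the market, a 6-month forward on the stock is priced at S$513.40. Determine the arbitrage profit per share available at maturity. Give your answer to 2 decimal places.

PV(dividends) I = 13.18·e^(−0.0450·4/12) = 12.9838
Fair forward F* = (S − I)·e^(rT) = (534.37 − 12.9838)·e^0.022500 = 521.3862 × 1.022755 = 533.2503
Market S$513.40 < fair 533.2503: forward underpriced → reverse cash-and-carry (short the stock, invest proceeds at r, pay the dividends, go long the forward).
Profit at T = |F_mkt − F*| = |513.40 − 533.2503| = S$19.85 per share

S$19.85 per share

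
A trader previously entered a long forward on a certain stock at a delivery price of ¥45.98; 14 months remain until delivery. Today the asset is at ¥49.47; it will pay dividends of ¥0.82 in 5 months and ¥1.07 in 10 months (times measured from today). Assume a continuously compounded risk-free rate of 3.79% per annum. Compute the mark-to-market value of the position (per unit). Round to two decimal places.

¥3.63

PV(remaining dividends) I = 0.82·e^(−0.0379·5/12) + 1.07·e^(−0.0379·10/12) = 1.8439
Current forward F = (S − I)·e^(rT) = (49.47 − 1.8439)·e^(0.0379·14/12) = 47.6261 × 1.045209 = 49.7792
Value (long) = (F − K)·e^(−rT) = (49.7792 − 45.98) × 0.956747 = 3.6349
Value = ¥3.63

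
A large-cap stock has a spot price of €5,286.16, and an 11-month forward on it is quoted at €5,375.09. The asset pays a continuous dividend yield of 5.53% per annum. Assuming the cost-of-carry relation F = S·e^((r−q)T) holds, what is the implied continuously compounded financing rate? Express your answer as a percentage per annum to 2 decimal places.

7.35%

From F = S·e^((r−q)T): (r − q) = ln(F/S)/T
ln(5375.09/5286.16) = ln(1.016823) = 0.016683
(r − q) = 0.016683 / (11/12) = 0.018200
r = ln(F/S)/T + q = 0.018200 + 0.0553 = 0.073500
r = 7.35%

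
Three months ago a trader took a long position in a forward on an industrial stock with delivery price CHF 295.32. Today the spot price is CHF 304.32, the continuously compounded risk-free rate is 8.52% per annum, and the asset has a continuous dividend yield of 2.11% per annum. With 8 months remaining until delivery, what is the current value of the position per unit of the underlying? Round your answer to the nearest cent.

CHF 21.06

Current fair forward for the remaining 8 months: F = S·e^((r − q)·T), (r − q) = 0.0852 − 0.0211 = 0.0641
F = 304.32 · e^(0.0641 × 8/12) = 304.32 × 1.043660 = 317.6066
Value of long forward = (F − K)·e^(−rT) = (317.6066 − 295.32) · e^(−0.0852·8/12)
= 22.2866 × 0.944783 = 21.06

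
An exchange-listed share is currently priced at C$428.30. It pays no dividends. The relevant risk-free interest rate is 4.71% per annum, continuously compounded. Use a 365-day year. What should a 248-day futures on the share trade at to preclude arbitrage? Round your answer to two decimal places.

F = S·e^(rT) = 428.30 · e^(0.0471 × 248/365)
= 428.30 · e^0.032002 = 428.30 × 1.032520
F = C$442.23

C$442.23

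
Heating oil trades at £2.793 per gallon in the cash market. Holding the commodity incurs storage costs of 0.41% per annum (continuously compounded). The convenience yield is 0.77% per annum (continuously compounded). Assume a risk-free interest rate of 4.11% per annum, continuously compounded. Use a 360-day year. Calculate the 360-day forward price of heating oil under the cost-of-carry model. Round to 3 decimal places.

Net carry = r + u − y = 0.0411 + 0.0041 − 0.0077 = 0.0375
F = S·e^((r+u−y)T) = 2.793 · e^(0.0375 × 360/360) = 2.793 · e^0.037500
= 2.793 × 1.038212 = £2.900 per gallon

£2.900 per gallon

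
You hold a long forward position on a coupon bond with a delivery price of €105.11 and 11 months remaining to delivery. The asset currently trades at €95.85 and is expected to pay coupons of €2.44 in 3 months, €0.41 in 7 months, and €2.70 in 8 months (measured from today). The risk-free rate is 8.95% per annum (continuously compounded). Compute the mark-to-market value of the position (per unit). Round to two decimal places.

-€6.30

PV(remaining coupons) I = 2.44·e^(−0.0895·3/12) + 0.41·e^(−0.0895·7/12) + 2.70·e^(−0.0895·8/12) = 5.3188
Current forward F = (S − I)·e^(rT) = (95.85 − 5.3188)·e^(0.0895·11/12) = 90.5312 × 1.085501 = 98.2717
Value (long) = (F − K)·e^(−rT) = (98.2717 − 105.11) × 0.921234 = -6.2997
Value = -€6.30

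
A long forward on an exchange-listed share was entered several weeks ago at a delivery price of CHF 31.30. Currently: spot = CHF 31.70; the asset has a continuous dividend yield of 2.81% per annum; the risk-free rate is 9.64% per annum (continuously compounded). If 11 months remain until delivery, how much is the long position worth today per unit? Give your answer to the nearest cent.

Current fair forward for the remaining 11 months: F = S·e^((r − q)·T), (r − q) = 0.0964 − 0.0281 = 0.0683
F = 31.70 · e^(0.0683 × 11/12) = 31.70 × 1.064610 = 33.7481
Value of long forward = (F − K)·e^(−rT) = (33.7481 − 31.30) · e^(−0.0964·11/12)
= 2.4481 × 0.915425 = 2.24

CHF 2.24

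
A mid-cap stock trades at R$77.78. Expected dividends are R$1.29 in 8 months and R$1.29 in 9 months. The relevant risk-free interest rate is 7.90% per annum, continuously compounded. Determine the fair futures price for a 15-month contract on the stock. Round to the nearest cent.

PV(dividends) I = 1.29·e^(−0.0790·8/12) + 1.29·e^(−0.0790·9/12)
I = 1.2238 + 1.2158 = 2.4396
F = (S − I)·e^(rT) = (77.78 − 2.4396) · e^(0.0790·15/12)
= 75.3404 · e^0.098750 = 75.3404 × 1.103790 = R$83.16

R$83.16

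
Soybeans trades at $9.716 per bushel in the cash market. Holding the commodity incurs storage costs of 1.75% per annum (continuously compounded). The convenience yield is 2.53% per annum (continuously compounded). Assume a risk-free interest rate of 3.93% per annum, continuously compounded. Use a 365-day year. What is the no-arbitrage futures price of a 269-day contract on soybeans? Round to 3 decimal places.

$9.944 per bushel

Net carry = r + u − y = 0.0393 + 0.0175 − 0.0253 = 0.0315
F = S·e^((r+u−y)T) = 9.716 · e^(0.0315 × 269/365) = 9.716 · e^0.023215
= 9.716 × 1.023487 = $9.944 per bushel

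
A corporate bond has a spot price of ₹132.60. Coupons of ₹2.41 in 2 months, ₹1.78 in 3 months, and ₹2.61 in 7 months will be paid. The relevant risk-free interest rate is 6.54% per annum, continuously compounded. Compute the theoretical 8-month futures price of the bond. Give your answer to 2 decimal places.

₹131.57

PV(coupons) I = 2.41·e^(−0.0654·2/12) + 1.78·e^(−0.0654·3/12) + 2.61·e^(−0.0654·7/12)
I = 2.3839 + 1.7511 + 2.5123 = 6.6473
F = (S − I)·e^(rT) = (132.60 − 6.6473) · e^(0.0654·8/12)
= 125.9527 · e^0.043600 = 125.9527 × 1.044564 = ₹131.57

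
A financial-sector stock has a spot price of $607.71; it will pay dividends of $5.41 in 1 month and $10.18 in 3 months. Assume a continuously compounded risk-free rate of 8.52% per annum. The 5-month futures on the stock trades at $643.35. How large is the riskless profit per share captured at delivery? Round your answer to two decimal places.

$29.57 per share

PV(dividends) I = 5.41·e^(−0.0852·1/12) + 10.18·e^(−0.0852·3/12) = 15.3372
Fair futures F* = (S − I)·e^(rT) = (607.71 − 15.3372)·e^0.035500 = 592.3728 × 1.036138 = 613.7800
Market $643.35 > fair 613.7800: forward overpriced → cash-and-carry (borrow at r, buy the stock and collect the dividends, short the forward).
Profit at T = |F_mkt − F*| = |643.35 − 613.7800| = $29.57 per share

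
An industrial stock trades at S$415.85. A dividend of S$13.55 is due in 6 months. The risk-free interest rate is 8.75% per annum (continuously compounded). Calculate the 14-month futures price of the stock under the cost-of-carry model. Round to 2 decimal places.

PV(dividends) I = 13.55·e^(−0.0875·6/12)
I = 12.9700
F = (S − I)·e^(rT) = (415.85 − 12.9700) · e^(0.0875·14/12)
= 402.8800 · e^0.102083 = 402.8800 × 1.107475 = S$446.18

S$446.18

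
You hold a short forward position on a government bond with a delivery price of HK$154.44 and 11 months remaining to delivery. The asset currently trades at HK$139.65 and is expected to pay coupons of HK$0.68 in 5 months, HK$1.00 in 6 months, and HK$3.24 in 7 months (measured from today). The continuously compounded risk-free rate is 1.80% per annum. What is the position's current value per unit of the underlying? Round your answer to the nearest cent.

HK$17.13

PV(remaining coupons) I = 0.68·e^(−0.0180·5/12) + 1.00·e^(−0.0180·6/12) + 3.24·e^(−0.0180·7/12) = 4.8721
Current forward F = (S − I)·e^(rT) = (139.65 − 4.8721)·e^(0.0180·11/12) = 134.7779 × 1.016637 = 137.0202
Value (long) = (F − K)·e^(−rT) = (137.0202 − 154.44) × 0.983635 = -17.1347
Short position value = −(long value) = HK$17.13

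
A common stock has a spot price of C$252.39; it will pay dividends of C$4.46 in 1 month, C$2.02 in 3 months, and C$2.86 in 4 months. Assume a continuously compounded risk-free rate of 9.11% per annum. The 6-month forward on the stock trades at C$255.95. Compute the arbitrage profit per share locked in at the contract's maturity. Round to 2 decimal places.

PV(dividends) I = 4.46·e^(−0.0911·1/12) + 2.02·e^(−0.0911·3/12) + 2.86·e^(−0.0911·4/12) = 9.1752
Fair forward F* = (S − I)·e^(rT) = (252.39 − 9.1752)·e^0.045550 = 243.2148 × 1.046603 = 254.5493
Market C$255.95 > fair 254.5493: forward overpriced → cash-and-carry (borrow at r, buy the stock and collect the dividends, short the forward).
Profit at T = |F_mkt − F*| = |255.95 − 254.5493| = C$1.40 per share

C$1.40 per share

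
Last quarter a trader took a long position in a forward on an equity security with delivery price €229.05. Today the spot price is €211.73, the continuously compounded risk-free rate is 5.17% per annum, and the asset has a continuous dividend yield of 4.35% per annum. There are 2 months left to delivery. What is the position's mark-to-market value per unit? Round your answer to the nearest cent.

-€16.88

Current fair forward for the remaining 2 months: F = S·e^((r − q)·T), (r − q) = 0.0517 − 0.0435 = 0.0082
F = 211.73 · e^(0.0082 × 2/12) = 211.73 × 1.001368 = 212.0196
Value of long forward = (F − K)·e^(−rT) = (212.0196 − 229.05) · e^(−0.0517·2/12)
= -17.0304 × 0.991420 = -16.88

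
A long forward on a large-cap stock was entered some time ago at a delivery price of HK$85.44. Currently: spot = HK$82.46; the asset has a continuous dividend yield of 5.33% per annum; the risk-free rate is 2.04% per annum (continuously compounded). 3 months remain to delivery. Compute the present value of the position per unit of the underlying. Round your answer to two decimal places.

Current fair forward for the remaining 3 months: F = S·e^((r − q)·T), (r − q) = 0.0204 − 0.0533 = -0.0329
F = 82.46 · e^(-0.0329 × 3/12) = 82.46 × 0.991809 = 81.7846
Value of long forward = (F − K)·e^(−rT) = (81.7846 − 85.44) · e^(−0.0204·3/12)
= -3.6554 × 0.994913 = -3.64

-HK$3.64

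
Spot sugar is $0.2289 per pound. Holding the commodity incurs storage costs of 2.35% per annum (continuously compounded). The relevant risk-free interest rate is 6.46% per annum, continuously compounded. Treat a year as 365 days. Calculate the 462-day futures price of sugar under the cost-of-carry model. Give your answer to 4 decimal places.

$0.2559 per pound

Net carry = r + u − y = 0.0646 + 0.0235 − 0.0000 = 0.0881
F = S·e^((r+u−y)T) = 0.2289 · e^(0.0881 × 462/365) = 0.2289 · e^0.111513
= 0.2289 × 1.117968 = $0.2559 per pound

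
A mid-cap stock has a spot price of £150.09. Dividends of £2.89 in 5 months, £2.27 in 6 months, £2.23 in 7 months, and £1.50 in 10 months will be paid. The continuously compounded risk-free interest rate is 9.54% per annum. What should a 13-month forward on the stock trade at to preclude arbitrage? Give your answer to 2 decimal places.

£157.08

PV(dividends) I = 2.89·e^(−0.0954·5/12) + 2.27·e^(−0.0954·6/12) + 2.23·e^(−0.0954·7/12) + 1.50·e^(−0.0954·10/12)
I = 2.7774 + 2.1643 + 2.1093 + 1.3854 = 8.4364
F = (S − I)·e^(rT) = (150.09 − 8.4364) · e^(0.0954·13/12)
= 141.6536 · e^0.103350 = 141.6536 × 1.108879 = £157.08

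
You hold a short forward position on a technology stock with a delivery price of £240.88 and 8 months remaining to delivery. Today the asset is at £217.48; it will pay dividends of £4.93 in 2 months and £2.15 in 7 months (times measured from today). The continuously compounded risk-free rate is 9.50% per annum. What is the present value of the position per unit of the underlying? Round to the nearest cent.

£15.50

PV(remaining dividends) I = 4.93·e^(−0.0950·2/12) + 2.15·e^(−0.0950·7/12) = 6.8867
Current forward F = (S − I)·e^(rT) = (217.48 − 6.8867)·e^(0.0950·8/12) = 210.5933 × 1.065382 = 224.3623
Value (long) = (F − K)·e^(−rT) = (224.3623 − 240.88) × 0.938631 = -15.5040
Short position value = −(long value) = £15.50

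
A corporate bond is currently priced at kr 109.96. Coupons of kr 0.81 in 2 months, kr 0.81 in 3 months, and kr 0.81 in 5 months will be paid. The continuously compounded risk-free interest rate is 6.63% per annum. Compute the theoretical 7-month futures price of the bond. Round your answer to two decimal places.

kr 111.82

PV(coupons) I = 0.81·e^(−0.0663·2/12) + 0.81·e^(−0.0663·3/12) + 0.81·e^(−0.0663·5/12)
I = 0.8011 + 0.7967 + 0.7879 = 2.3857
F = (S − I)·e^(rT) = (109.96 − 2.3857) · e^(0.0663·7/12)
= 107.5743 · e^0.038675 = 107.5743 × 1.039433 = kr 111.82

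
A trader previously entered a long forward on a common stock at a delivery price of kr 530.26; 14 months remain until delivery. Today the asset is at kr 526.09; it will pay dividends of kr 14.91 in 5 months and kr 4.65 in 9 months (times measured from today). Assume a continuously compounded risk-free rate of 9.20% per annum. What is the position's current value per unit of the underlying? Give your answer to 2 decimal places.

PV(remaining dividends) I = 14.91·e^(−0.0920·5/12) + 4.65·e^(−0.0920·9/12) = 18.6892
Current forward F = (S − I)·e^(rT) = (526.09 − 18.6892)·e^(0.0920·14/12) = 507.4008 × 1.113305 = 564.8918
Value (long) = (F − K)·e^(−rT) = (564.8918 − 530.26) × 0.898226 = 31.1072
Value = kr 31.11

kr 31.11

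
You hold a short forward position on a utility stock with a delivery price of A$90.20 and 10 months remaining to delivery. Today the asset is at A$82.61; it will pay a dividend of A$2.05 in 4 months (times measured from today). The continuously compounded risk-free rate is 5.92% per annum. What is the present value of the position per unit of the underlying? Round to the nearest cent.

A$5.26

PV(remaining dividends) I = 2.05·e^(−0.0592·4/12) = 2.0099
Current forward F = (S − I)·e^(rT) = (82.61 − 2.0099)·e^(0.0592·10/12) = 80.6001 × 1.050570 = 84.6760
Value (long) = (F − K)·e^(−rT) = (84.6760 − 90.20) × 0.951864 = -5.2581
Short position value = −(long value) = A$5.26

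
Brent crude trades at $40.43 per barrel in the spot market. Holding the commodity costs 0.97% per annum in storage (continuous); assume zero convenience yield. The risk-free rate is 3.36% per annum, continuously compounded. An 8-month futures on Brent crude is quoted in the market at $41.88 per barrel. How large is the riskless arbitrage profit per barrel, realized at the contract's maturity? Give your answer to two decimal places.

Fair futures: F* = S·e^(carry·T), with carry = (r + u) = 0.0336 + 0.0097 = 0.0433
F* = 40.43 · e^(0.0433 × 8/12) = 40.43 · e^0.028867 = 40.43 × 1.029288 = $41.6141
Market $41.88 > fair $41.6141: forward overpriced → cash-and-carry (buy spot, short the forward).
At maturity, profit = |F_mkt − F*| = |41.88 − 41.6141| = $0.27 per barrel

$0.27 per barrel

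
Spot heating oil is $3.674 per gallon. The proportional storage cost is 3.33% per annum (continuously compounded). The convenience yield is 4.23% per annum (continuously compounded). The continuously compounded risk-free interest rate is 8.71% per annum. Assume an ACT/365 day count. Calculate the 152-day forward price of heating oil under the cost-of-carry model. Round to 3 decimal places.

$3.795 per gallon

Net carry = r + u − y = 0.0871 + 0.0333 − 0.0423 = 0.0781
F = S·e^((r+u−y)T) = 3.674 · e^(0.0781 × 152/365) = 3.674 · e^0.032524
= 3.674 × 1.033059 = $3.795 per gallon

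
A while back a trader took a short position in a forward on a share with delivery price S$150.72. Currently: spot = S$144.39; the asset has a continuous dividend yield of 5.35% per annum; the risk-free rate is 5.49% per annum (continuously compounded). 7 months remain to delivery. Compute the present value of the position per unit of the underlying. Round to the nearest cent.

Current fair forward for the remaining 7 months: F = S·e^((r − q)·T), (r − q) = 0.0549 − 0.0535 = 0.0014
F = 144.39 · e^(0.0014 × 7/12) = 144.39 × 1.000817 = 144.5080
Value of long forward = (F − K)·e^(−rT) = (144.5080 − 150.72) · e^(−0.0549·7/12)
= -6.2120 × 0.968482 = -6.02
Short position value = −(long value) = S$6.02

S$6.02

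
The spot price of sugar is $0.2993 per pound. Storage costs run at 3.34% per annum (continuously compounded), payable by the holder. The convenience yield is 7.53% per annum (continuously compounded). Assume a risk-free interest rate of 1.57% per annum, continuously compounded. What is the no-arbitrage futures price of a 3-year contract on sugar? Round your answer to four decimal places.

$0.2767 per pound

Net carry = r + u − y = 0.0157 + 0.0334 − 0.0753 = -0.0262
F = S·e^((r+u−y)T) = 0.2993 · e^(-0.0262 × 3) = 0.2993 · e^-0.078600
= 0.2993 × 0.924410 = $0.2767 per pound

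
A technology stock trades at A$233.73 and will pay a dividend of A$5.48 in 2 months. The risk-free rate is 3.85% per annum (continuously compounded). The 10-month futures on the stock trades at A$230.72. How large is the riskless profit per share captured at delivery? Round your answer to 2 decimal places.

A$5.01 per share

PV(dividends) I = 5.48·e^(−0.0385·2/12) = 5.4449
Fair futures F* = (S − I)·e^(rT) = (233.73 − 5.4449)·e^0.032083 = 228.2851 × 1.032603 = 235.7279
Market A$230.72 < fair 235.7279: forward underpriced → reverse cash-and-carry (short the stock, invest proceeds at r, pay the dividends, go long the forward).
Profit at T = |F_mkt − F*| = |230.72 − 235.7279| = A$5.01 per share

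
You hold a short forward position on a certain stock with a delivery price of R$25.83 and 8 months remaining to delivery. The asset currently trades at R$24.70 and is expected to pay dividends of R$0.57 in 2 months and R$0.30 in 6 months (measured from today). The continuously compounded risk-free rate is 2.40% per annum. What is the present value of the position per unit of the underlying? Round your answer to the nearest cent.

R$1.58

PV(remaining dividends) I = 0.57·e^(−0.0240·2/12) + 0.30·e^(−0.0240·6/12) = 0.8641
Current forward F = (S − I)·e^(rT) = (24.70 − 0.8641)·e^(0.0240·8/12) = 23.8359 × 1.016129 = 24.2203
Value (long) = (F − K)·e^(−rT) = (24.2203 − 25.83) × 0.984127 = -1.5841
Short position value = −(long value) = R$1.58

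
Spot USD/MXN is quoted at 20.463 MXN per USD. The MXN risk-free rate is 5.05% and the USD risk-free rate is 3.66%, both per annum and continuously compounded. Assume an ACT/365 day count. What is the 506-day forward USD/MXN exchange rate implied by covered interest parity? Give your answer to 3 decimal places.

F = S·e^((r_MXN − r_USD)T) = 20.463 · e^((0.0505 − 0.0366) × 506/365)
= 20.463 · e^0.019270 = 20.463 × 1.019457
F = 20.861 MXN per USD

20.861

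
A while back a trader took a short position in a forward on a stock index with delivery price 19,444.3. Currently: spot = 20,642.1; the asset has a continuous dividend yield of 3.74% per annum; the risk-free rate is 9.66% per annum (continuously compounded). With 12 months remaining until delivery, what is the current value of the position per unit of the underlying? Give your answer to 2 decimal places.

Current fair forward for the remaining 12 months: F = S·e^((r − q)·T), (r − q) = 0.0966 − 0.0374 = 0.0592
F = 20642.1 · e^(0.0592 × 12/12) = 20642.1 × 1.06098742 = 21901.0084
Value of long forward = (F − K)·e^(−rT) = (21901.0084 − 19444.3) · e^(−0.0966·12/12)
= 2456.7084 × 0.90791910 = 2230.49
Short position value = −(long value) = -2230.49

-2230.49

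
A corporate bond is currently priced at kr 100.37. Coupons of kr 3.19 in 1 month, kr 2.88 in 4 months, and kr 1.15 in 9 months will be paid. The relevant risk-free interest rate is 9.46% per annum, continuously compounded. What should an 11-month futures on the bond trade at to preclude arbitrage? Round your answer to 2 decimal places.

kr 101.80

PV(coupons) I = 3.19·e^(−0.0946·1/12) + 2.88·e^(−0.0946·4/12) + 1.15·e^(−0.0946·9/12)
I = 3.1650 + 2.7906 + 1.0712 = 7.0268
F = (S − I)·e^(rT) = (100.37 − 7.0268) · e^(0.0946·11/12)
= 93.3432 · e^0.086717 = 93.3432 × 1.090588 = kr 101.80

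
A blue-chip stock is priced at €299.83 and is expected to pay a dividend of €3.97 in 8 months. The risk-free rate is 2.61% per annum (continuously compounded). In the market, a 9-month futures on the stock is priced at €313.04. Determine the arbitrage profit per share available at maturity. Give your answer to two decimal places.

PV(dividends) I = 3.97·e^(−0.0261·8/12) = 3.9015
Fair futures F* = (S − I)·e^(rT) = (299.83 − 3.9015)·e^0.019575 = 295.9285 × 1.019768 = 301.7784
Market €313.04 > fair 301.7784: forward overpriced → cash-and-carry (borrow at r, buy the stock and collect the dividends, short the forward).
Profit at T = |F_mkt − F*| = |313.04 − 301.7784| = €11.26 per share

€11.26 per share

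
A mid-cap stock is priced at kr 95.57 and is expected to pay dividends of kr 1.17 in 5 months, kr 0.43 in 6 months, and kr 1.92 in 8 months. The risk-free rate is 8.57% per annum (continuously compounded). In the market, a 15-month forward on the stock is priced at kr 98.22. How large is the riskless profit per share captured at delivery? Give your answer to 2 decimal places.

kr 4.42 per share

PV(dividends) I = 1.17·e^(−0.0857·5/12) + 0.43·e^(−0.0857·6/12) + 1.92·e^(−0.0857·8/12) = 3.3543
Fair forward F* = (S − I)·e^(rT) = (95.57 − 3.3543)·e^0.107125 = 92.2157 × 1.113073 = 102.6428
Market kr 98.22 < fair 102.6428: forward underpriced → reverse cash-and-carry (short the stock, invest proceeds at r, pay the dividends, go long the forward).
Profit at T = |F_mkt − F*| = |98.22 − 102.6428| = kr 4.42 per share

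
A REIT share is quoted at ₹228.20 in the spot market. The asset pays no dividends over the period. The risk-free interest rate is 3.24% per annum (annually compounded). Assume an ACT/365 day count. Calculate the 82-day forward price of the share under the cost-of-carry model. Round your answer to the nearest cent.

F = S · (1+r)^T
= 228.20 × 1.007189
F = ₹229.84

₹229.84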